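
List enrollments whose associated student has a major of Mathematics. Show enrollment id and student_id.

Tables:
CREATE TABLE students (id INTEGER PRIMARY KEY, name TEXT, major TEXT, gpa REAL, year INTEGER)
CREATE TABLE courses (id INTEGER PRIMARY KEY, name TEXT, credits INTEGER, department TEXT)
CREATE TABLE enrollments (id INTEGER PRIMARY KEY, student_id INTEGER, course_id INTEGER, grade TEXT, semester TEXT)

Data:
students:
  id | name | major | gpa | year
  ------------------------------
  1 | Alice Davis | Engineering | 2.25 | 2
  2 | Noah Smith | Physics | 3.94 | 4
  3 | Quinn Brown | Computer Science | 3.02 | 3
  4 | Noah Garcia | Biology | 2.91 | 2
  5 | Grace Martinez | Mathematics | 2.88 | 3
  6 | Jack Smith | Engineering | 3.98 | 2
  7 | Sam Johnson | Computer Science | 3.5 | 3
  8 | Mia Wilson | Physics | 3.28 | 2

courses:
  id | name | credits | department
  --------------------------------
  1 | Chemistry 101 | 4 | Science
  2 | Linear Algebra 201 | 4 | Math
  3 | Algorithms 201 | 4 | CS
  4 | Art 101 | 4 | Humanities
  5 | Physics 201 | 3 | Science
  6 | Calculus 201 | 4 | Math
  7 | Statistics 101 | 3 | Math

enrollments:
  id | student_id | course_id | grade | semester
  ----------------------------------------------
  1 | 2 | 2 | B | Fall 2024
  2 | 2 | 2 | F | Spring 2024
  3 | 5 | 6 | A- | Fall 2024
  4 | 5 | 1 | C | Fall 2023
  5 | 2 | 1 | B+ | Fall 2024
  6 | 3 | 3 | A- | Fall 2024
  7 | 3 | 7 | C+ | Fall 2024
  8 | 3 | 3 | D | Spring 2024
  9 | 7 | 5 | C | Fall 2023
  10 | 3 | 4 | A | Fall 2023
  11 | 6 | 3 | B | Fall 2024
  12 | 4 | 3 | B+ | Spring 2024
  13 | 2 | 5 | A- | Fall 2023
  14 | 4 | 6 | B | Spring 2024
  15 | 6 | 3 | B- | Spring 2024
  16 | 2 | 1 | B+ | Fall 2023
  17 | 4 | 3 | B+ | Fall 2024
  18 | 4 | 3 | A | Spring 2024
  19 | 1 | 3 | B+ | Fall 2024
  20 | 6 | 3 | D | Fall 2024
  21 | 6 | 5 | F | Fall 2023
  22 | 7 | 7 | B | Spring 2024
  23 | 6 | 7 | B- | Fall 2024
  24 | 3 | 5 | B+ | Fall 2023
SELECT id, student_id FROM enrollments WHERE student_id IN (SELECT id FROM students WHERE major = 'Mathematics')

Execution result:
id | student_id
3 | 5
4 | 5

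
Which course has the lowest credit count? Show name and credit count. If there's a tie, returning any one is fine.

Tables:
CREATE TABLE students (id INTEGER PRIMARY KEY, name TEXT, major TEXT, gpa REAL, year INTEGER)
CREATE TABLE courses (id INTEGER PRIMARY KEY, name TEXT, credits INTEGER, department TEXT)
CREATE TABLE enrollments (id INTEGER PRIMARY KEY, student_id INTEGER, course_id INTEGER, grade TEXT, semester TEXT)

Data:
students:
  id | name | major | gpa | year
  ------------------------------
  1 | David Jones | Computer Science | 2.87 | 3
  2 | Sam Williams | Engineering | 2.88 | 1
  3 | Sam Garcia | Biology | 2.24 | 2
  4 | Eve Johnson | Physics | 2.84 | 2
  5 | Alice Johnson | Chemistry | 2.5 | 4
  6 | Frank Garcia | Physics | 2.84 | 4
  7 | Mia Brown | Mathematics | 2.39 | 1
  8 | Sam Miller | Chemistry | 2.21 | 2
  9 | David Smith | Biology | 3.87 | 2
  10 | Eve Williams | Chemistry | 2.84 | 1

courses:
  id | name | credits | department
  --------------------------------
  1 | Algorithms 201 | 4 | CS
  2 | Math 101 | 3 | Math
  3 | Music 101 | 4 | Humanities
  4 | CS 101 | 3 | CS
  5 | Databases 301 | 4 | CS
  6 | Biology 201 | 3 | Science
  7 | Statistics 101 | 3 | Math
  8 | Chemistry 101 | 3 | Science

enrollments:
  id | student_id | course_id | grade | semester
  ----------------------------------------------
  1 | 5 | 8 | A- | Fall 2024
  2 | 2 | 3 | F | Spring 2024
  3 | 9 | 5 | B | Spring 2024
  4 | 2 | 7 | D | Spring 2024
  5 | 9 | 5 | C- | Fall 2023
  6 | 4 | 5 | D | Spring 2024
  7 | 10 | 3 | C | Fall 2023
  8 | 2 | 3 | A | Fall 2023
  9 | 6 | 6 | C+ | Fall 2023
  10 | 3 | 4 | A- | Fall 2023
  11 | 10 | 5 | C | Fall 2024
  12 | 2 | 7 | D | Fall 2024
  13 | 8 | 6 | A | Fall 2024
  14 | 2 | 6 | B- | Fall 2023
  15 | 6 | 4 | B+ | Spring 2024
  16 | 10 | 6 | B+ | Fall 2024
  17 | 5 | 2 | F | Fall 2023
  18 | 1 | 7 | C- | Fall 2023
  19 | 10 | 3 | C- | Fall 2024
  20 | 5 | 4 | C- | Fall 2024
SELECT name, credits FROM courses ORDER BY credits ASC LIMIT 1

Execution result:
name | credits
Math 101 | 3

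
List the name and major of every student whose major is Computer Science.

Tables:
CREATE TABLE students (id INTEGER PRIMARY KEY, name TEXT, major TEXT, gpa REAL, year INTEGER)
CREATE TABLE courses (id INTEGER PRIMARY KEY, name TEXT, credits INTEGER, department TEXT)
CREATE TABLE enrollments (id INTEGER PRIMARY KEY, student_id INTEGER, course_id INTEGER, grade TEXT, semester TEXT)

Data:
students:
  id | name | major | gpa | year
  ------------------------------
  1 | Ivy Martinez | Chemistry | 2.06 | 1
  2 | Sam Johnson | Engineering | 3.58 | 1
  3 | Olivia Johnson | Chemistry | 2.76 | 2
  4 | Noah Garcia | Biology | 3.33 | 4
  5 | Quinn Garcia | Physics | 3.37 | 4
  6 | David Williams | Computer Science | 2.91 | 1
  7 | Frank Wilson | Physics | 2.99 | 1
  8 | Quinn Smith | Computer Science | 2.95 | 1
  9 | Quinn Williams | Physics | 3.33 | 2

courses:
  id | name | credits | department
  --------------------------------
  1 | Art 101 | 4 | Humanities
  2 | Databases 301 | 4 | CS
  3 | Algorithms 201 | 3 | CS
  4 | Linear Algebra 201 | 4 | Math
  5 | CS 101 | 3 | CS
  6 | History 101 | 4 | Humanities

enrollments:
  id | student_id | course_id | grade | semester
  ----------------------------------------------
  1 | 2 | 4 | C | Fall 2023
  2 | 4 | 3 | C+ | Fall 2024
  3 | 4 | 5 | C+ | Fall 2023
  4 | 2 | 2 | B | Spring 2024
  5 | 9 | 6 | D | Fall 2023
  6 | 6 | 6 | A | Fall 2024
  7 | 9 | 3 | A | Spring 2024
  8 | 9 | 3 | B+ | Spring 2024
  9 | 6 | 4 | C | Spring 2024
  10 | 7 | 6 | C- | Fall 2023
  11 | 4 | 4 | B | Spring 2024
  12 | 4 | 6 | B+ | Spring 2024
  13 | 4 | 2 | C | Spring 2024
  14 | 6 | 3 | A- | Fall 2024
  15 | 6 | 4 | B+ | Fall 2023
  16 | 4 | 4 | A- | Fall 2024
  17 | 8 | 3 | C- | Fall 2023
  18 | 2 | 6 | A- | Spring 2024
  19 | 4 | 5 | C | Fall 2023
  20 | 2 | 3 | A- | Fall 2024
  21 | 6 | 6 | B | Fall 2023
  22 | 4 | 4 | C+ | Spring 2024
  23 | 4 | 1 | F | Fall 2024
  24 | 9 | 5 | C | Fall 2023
SELECT name, major FROM students WHERE major = 'Computer Science'

Execution result:
name | major
David Williams | Computer Science
Quinn Smith | Computer Science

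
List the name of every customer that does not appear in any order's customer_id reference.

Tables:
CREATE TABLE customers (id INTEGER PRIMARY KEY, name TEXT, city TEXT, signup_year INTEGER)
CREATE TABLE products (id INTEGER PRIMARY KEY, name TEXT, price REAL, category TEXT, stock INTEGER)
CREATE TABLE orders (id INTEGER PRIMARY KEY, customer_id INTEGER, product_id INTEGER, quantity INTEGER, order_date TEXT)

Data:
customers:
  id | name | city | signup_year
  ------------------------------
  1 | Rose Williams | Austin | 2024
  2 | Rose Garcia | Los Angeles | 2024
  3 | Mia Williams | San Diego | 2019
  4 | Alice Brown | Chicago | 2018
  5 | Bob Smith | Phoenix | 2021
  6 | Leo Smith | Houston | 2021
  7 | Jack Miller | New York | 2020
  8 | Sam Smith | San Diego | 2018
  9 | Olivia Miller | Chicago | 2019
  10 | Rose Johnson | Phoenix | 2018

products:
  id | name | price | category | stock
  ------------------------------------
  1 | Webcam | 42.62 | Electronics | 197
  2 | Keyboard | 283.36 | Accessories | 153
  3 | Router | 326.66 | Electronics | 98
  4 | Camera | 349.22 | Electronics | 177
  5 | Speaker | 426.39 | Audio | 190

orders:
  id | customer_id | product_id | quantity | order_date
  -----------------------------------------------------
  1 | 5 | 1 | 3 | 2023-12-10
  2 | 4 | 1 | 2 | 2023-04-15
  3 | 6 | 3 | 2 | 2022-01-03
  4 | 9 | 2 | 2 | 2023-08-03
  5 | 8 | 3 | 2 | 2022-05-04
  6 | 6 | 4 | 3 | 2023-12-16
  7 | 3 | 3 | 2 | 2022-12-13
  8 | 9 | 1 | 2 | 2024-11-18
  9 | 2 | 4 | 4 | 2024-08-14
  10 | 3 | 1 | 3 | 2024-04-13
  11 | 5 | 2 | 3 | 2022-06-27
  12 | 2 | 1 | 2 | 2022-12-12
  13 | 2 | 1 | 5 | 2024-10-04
SELECT p.name FROM customers p LEFT JOIN orders c ON c.customer_id = p.id WHERE c.id IS NULL

Execution result:
name
Rose Williams
Jack Miller
Rose Johnson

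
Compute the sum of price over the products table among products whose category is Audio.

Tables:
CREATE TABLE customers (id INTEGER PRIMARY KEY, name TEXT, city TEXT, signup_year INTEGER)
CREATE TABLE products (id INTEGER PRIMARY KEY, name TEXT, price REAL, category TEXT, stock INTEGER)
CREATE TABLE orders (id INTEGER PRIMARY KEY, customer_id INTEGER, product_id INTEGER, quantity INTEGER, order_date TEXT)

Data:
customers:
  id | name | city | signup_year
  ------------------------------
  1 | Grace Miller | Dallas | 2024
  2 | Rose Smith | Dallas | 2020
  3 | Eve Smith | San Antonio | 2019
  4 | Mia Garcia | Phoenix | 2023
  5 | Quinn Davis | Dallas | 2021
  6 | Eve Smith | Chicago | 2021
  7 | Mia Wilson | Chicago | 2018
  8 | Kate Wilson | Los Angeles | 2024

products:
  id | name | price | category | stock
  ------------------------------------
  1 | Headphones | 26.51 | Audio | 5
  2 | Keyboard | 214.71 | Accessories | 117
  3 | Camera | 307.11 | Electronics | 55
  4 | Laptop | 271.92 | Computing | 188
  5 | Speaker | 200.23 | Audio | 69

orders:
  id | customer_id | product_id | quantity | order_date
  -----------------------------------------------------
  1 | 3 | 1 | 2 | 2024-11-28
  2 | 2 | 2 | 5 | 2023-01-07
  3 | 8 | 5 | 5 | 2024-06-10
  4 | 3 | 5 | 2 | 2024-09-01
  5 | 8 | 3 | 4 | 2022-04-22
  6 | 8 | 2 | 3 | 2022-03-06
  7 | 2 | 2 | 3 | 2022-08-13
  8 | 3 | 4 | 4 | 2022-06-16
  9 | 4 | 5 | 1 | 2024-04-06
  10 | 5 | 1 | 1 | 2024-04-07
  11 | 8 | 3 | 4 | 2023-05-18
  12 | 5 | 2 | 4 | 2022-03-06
SELECT SUM(price) FROM products WHERE category = 'Audio'

Execution result:
226.74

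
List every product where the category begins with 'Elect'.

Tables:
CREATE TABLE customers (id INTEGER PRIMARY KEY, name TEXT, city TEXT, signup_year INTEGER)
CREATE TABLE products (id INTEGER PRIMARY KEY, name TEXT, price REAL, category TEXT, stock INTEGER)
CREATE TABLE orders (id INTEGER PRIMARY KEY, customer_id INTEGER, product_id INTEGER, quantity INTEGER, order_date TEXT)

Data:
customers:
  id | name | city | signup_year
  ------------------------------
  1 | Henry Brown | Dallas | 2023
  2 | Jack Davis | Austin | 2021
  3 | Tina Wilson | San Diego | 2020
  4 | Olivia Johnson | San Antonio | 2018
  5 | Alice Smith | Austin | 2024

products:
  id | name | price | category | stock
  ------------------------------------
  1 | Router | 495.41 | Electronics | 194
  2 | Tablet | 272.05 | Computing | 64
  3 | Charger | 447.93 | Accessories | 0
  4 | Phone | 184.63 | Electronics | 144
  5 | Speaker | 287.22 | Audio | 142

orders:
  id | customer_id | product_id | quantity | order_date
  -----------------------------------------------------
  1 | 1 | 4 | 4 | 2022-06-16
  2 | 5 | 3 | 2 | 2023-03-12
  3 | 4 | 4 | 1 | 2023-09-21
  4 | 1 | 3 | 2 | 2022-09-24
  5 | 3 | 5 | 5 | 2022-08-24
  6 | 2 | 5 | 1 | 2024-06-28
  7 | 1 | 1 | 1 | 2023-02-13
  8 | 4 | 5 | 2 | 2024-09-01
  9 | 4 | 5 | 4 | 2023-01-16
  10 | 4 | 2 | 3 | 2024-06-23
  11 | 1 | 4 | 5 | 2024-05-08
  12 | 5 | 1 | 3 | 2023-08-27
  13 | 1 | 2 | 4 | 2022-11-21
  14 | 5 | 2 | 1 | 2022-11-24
SELECT name, category FROM products WHERE category LIKE 'Elect%'

Execution result:
name | category
Router | Electronics
Phone | Electronics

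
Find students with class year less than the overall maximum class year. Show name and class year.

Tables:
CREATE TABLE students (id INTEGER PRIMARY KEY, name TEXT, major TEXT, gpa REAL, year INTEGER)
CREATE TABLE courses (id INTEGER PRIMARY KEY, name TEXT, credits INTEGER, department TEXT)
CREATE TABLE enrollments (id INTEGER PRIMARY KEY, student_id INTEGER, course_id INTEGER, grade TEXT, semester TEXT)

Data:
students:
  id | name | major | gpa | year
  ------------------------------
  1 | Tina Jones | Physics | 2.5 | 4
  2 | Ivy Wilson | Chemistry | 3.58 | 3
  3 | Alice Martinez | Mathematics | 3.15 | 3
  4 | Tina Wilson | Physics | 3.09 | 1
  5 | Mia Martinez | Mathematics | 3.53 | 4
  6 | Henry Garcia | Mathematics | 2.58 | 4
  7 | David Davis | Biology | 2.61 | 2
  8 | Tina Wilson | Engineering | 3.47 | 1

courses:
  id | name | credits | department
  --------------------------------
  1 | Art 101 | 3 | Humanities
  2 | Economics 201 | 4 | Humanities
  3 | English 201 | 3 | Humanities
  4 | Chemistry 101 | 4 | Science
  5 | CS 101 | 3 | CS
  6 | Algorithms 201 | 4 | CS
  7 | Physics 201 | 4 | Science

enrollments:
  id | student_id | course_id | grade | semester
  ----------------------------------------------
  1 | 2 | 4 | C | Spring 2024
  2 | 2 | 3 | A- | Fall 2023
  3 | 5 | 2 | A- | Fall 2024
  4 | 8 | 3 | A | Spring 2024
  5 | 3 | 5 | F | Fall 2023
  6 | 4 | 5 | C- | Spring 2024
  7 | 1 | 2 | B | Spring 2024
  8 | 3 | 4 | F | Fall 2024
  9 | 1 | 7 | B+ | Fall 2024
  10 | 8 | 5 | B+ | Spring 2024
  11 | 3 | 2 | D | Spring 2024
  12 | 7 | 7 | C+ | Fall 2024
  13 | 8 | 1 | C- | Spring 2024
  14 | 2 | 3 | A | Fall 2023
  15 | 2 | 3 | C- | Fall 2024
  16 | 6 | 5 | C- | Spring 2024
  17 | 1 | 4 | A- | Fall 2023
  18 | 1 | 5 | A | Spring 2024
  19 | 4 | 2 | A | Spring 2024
SELECT name, year FROM students WHERE year < (SELECT MAX(year) FROM students)

Execution result:
name | year
Ivy Wilson | 3
Alice Martinez | 3
Tina Wilson | 1
David Davis | 2
Tina Wilson | 1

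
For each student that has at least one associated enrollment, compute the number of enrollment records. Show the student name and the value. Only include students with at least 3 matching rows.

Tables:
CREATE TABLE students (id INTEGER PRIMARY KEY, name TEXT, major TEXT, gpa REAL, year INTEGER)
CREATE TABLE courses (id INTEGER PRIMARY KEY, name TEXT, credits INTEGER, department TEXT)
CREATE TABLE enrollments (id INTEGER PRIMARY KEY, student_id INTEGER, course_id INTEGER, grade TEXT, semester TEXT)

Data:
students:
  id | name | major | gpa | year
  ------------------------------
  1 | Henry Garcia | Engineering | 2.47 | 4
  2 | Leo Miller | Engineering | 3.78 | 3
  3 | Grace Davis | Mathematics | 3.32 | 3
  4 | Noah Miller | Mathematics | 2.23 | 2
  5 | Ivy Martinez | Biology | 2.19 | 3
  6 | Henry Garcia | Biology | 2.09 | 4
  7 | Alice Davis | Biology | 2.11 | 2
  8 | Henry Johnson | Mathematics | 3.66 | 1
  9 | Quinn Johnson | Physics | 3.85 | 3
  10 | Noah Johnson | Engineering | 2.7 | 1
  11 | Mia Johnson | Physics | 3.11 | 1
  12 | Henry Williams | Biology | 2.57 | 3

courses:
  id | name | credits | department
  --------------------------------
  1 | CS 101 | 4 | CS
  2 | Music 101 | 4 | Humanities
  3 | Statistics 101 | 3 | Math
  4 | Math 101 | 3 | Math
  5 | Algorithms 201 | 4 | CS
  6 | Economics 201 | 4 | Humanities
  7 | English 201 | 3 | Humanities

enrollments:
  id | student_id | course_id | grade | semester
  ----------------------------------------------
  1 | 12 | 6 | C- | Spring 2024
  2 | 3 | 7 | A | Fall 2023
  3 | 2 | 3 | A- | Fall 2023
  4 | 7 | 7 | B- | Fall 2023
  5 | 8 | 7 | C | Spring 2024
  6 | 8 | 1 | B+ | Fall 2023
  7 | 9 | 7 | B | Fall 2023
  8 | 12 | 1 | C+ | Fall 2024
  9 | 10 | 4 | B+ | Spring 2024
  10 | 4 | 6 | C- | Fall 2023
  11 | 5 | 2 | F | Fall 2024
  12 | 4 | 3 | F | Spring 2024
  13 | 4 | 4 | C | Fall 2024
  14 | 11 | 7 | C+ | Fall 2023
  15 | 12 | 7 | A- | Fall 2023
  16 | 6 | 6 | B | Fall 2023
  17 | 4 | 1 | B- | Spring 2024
SELECT p.name, COUNT(*) AS n FROM enrollments c JOIN students p ON c.student_id = p.id GROUP BY p.id, p.name HAVING COUNT(*) >= 3

Execution result:
name | n
Noah Miller | 4
Henry Williams | 3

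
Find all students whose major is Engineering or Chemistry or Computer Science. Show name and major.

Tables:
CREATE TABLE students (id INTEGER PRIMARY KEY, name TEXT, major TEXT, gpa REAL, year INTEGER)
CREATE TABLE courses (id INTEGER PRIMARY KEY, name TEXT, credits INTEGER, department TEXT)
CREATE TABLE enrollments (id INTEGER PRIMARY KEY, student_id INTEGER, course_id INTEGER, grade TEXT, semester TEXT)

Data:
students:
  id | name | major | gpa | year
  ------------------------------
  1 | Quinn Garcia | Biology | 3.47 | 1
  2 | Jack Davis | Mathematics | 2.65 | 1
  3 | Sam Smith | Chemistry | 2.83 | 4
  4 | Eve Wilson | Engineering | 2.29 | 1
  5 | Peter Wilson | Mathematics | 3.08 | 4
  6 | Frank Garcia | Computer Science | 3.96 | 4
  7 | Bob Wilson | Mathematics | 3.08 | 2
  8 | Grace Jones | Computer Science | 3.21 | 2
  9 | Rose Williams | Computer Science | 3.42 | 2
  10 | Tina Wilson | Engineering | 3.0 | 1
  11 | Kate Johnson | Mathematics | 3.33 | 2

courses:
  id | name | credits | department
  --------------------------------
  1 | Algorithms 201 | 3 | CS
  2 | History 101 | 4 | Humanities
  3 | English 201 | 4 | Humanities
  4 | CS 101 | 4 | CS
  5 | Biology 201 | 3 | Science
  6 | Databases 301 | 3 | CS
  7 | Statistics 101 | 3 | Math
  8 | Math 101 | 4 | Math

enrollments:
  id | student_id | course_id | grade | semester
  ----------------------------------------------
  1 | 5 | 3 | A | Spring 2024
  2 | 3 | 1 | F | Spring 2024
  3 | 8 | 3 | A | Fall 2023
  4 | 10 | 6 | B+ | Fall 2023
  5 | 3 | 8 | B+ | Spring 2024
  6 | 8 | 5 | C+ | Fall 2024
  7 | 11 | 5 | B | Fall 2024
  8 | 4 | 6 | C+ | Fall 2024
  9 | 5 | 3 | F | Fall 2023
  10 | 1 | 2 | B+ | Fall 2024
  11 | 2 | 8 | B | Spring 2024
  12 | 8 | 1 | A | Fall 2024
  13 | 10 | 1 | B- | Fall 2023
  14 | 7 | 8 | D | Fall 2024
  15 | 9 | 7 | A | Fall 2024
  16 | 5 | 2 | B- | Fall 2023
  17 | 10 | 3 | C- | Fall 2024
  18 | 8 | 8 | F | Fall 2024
SELECT name, major FROM students WHERE major IN ('Engineering', 'Chemistry', 'Computer Science')

Execution result:
name | major
Sam Smith | Chemistry
Eve Wilson | Engineering
Frank Garcia | Computer Science
Grace Jones | Computer Science
Rose Williams | Computer Science
Tina Wilson | Engineering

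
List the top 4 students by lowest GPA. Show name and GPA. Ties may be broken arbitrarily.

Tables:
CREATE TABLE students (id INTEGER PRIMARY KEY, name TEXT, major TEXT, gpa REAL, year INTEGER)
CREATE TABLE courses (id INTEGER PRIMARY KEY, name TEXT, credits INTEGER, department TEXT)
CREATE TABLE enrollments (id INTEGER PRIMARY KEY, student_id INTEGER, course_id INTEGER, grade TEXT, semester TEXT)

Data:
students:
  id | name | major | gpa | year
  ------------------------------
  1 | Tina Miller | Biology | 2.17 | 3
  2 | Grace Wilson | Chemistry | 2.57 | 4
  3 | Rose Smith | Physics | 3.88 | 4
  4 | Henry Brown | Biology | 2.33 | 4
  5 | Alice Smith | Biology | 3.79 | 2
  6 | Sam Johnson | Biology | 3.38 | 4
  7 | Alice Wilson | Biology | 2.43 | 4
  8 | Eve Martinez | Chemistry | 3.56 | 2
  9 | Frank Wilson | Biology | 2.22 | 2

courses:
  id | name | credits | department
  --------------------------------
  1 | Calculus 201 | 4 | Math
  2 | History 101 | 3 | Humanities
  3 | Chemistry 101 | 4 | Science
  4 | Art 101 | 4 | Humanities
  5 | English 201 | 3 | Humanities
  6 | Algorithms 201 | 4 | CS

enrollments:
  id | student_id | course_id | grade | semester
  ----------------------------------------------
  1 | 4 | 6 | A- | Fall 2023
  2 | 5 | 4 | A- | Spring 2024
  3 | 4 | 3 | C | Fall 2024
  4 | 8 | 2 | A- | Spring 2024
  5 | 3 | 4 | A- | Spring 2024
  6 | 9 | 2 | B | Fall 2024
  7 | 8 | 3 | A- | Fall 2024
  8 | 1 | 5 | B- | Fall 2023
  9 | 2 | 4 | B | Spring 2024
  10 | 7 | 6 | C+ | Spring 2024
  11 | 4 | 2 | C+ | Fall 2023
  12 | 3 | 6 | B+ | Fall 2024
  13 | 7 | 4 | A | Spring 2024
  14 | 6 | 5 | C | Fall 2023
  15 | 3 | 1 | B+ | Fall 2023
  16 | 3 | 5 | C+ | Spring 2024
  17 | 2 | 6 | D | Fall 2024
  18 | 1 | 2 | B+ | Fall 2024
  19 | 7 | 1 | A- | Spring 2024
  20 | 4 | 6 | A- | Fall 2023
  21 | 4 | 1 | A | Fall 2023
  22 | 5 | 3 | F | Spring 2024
SELECT name, gpa FROM students ORDER BY gpa ASC LIMIT 4

Execution result:
name | gpa
Tina Miller | 2.17
Frank Wilson | 2.22
Henry Brown | 2.33
Alice Wilson | 2.43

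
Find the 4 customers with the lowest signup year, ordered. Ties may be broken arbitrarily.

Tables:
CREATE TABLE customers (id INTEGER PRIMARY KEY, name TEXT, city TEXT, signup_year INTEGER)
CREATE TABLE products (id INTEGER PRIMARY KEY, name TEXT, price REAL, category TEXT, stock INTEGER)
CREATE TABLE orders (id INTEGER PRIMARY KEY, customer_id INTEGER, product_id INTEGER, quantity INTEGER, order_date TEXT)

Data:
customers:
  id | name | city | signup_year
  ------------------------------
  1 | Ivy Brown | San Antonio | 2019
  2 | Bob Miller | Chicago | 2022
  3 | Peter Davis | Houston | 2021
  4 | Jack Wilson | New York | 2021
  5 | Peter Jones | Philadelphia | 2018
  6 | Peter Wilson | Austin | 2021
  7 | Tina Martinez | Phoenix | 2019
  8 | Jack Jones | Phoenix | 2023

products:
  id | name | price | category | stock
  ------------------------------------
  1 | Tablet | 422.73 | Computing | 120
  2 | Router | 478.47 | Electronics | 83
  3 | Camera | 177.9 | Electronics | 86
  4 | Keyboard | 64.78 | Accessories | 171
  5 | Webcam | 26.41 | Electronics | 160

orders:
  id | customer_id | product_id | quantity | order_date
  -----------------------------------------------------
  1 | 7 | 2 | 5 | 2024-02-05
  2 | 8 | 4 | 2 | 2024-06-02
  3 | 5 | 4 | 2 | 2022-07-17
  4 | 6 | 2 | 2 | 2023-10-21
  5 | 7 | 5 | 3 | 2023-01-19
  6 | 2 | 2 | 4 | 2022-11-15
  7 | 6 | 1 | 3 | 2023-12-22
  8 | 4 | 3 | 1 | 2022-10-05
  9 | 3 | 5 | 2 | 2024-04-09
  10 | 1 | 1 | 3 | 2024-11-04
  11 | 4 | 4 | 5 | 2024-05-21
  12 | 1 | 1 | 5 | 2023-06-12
SELECT name, signup_year FROM customers ORDER BY signup_year ASC LIMIT 4

Execution result:
name | signup_year
Peter Jones | 2018
Ivy Brown | 2019
Tina Martinez | 2019
Peter Davis | 2021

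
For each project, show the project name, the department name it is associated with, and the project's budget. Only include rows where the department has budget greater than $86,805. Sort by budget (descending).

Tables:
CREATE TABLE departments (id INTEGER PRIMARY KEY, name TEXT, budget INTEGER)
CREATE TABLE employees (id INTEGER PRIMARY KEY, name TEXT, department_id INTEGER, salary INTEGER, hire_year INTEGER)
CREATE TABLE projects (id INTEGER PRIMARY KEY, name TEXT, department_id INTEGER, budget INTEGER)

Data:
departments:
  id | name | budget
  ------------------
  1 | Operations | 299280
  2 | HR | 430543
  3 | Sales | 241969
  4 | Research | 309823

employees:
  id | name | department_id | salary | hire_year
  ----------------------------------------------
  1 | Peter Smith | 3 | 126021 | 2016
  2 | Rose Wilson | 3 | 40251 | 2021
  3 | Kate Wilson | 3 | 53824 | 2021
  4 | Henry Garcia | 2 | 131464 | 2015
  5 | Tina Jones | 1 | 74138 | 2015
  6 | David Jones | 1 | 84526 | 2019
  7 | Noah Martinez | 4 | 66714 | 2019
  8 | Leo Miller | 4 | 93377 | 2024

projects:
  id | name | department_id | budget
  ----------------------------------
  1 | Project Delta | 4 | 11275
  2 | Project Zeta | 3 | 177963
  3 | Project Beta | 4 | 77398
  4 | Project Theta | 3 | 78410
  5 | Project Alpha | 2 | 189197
SELECT c.name, p.name AS department, c.budget FROM projects c JOIN departments p ON c.department_id = p.id WHERE p.budget > 86805 ORDER BY c.budget DESC

Execution result:
name | department | budget
Project Alpha | HR | 189197
Project Zeta | Sales | 177963
Project Theta | Sales | 78410
Project Beta | Research | 77398
Project Delta | Research | 11275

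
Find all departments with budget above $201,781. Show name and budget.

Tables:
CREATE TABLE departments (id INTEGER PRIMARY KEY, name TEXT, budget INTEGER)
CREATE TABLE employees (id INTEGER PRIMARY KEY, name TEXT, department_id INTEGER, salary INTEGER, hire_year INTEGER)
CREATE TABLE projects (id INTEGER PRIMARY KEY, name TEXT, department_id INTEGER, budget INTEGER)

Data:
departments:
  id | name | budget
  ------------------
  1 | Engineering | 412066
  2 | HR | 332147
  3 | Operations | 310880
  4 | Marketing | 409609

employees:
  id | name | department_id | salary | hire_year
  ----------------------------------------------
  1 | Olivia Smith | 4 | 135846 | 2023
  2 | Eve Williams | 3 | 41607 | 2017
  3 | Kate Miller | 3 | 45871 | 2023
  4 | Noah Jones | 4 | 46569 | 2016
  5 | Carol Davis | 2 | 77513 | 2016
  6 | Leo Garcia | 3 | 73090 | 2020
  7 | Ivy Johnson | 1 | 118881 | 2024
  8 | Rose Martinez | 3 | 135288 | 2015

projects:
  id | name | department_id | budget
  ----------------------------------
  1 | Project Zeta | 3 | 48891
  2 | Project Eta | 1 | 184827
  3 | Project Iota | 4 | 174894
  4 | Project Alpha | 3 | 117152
SELECT name, budget FROM departments WHERE budget > 201781

Execution result:
name | budget
Engineering | 412066
HR | 332147
Operations | 310880
Marketing | 409609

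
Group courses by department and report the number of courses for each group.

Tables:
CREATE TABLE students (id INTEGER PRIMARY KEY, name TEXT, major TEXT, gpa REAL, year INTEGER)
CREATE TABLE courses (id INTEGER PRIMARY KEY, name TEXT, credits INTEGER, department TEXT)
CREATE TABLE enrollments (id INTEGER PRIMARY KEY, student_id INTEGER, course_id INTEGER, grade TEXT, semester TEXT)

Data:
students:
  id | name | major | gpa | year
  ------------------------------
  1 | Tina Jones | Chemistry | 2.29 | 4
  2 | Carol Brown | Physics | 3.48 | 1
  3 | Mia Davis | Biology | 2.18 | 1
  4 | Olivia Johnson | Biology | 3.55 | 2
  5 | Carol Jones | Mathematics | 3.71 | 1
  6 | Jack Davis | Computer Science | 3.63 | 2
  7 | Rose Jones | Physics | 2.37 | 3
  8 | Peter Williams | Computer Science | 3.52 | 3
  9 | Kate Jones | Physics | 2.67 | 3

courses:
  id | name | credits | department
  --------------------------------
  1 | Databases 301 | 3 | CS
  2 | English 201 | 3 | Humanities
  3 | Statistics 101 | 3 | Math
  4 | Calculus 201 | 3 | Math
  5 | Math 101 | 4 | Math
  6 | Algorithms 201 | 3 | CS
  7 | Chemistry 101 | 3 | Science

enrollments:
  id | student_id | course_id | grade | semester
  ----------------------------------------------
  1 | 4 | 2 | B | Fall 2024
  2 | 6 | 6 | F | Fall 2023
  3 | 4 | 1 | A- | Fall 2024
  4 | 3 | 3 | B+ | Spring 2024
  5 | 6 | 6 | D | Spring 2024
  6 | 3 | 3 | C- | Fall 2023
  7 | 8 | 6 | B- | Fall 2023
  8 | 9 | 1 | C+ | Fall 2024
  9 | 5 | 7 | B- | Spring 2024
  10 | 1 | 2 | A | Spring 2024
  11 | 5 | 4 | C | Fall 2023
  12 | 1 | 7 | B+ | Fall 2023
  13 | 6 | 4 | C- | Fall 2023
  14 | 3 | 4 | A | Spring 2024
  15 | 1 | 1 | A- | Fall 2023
SELECT department, COUNT(*) AS n FROM courses GROUP BY department

Execution result:
department | n
CS | 2
Humanities | 1
Math | 3
Science | 1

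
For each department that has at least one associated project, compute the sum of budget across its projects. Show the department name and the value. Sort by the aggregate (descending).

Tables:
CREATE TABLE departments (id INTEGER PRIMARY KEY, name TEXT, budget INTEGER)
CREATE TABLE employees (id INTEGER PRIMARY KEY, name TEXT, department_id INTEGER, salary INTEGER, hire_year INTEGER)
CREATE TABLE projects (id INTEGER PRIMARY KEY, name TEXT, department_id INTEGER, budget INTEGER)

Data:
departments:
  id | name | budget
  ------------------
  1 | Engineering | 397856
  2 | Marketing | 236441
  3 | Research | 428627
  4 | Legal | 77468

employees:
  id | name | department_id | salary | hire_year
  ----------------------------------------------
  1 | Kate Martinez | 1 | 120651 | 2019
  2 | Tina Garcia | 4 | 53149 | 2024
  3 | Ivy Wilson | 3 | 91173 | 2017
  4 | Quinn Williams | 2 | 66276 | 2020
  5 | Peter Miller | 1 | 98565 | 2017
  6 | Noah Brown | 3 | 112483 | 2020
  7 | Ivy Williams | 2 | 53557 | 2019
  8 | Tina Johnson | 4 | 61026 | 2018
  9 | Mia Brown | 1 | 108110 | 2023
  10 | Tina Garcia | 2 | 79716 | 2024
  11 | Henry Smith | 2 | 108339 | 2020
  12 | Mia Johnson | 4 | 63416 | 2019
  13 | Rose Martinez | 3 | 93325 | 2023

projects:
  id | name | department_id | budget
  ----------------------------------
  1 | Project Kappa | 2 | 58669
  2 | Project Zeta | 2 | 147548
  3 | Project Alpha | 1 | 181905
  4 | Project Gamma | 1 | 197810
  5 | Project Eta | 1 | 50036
SELECT p.name, SUM(c.budget) AS sum_budget FROM projects c JOIN departments p ON c.department_id = p.id GROUP BY p.id, p.name ORDER BY sum_budget DESC

Execution result:
name | sum_budget
Engineering | 429751
Marketing | 206217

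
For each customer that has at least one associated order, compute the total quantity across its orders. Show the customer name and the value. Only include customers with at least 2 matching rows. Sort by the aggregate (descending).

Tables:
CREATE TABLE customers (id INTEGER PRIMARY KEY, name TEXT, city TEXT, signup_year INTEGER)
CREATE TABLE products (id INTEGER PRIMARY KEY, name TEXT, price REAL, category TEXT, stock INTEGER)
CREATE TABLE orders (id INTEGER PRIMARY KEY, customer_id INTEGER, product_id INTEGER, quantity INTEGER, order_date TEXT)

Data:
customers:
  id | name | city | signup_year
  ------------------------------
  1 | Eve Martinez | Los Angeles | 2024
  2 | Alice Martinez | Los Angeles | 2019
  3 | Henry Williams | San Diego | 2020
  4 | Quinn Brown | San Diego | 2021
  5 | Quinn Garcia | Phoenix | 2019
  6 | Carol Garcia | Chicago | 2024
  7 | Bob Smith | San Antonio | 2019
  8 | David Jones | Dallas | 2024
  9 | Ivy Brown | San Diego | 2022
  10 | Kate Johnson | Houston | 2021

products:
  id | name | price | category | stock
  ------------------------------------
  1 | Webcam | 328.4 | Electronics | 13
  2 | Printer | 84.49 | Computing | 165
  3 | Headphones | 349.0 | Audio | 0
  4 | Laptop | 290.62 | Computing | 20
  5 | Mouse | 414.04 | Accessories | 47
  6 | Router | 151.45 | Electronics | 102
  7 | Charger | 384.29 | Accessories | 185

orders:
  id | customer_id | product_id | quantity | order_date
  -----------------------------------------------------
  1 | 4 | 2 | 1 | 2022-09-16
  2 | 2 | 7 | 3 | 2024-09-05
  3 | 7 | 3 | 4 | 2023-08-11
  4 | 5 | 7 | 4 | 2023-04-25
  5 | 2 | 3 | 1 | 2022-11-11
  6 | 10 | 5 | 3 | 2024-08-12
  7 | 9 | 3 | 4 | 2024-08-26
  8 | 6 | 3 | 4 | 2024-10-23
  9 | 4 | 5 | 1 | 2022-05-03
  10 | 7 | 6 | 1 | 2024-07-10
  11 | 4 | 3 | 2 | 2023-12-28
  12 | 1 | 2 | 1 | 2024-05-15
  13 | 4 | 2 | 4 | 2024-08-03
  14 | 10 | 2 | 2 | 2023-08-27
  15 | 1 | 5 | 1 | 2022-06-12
SELECT p.name, SUM(c.quantity) AS sum_quantity FROM orders c JOIN customers p ON c.customer_id = p.id GROUP BY p.id, p.name HAVING COUNT(*) >= 2 ORDER BY sum_quantity DESC

Execution result:
name | sum_quantity
Quinn Brown | 8
Bob Smith | 5
Kate Johnson | 5
Alice Martinez | 4
Eve Martinez | 2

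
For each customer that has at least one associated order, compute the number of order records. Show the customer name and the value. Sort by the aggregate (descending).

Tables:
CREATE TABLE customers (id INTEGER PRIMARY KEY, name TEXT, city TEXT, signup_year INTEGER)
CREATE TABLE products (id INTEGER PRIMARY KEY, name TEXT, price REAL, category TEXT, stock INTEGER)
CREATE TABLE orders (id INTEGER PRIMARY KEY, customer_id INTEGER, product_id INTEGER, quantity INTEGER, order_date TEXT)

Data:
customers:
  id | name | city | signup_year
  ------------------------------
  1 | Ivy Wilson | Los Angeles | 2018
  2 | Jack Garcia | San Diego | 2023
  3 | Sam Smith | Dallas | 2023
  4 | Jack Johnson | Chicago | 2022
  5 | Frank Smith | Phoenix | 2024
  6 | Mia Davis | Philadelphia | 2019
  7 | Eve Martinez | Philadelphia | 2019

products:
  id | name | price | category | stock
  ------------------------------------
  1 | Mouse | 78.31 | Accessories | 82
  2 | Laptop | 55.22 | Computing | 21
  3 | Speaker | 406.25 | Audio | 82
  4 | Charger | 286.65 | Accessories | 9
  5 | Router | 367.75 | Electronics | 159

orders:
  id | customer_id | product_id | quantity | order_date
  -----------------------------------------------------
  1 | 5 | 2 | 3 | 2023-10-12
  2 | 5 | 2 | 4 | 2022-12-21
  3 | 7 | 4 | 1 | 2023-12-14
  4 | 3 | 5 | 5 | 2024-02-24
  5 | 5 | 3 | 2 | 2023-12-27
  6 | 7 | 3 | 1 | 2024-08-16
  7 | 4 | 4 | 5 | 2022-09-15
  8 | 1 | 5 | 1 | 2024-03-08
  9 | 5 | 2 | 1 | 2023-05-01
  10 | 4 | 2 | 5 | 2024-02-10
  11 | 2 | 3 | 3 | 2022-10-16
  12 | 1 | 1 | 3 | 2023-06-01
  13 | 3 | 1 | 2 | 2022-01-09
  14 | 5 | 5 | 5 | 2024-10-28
SELECT p.name, COUNT(*) AS n FROM orders c JOIN customers p ON c.customer_id = p.id GROUP BY p.id, p.name ORDER BY n DESC

Execution result:
name | n
Frank Smith | 5
Ivy Wilson | 2
Sam Smith | 2
Jack Johnson | 2
Eve Martinez | 2
Jack Garcia | 1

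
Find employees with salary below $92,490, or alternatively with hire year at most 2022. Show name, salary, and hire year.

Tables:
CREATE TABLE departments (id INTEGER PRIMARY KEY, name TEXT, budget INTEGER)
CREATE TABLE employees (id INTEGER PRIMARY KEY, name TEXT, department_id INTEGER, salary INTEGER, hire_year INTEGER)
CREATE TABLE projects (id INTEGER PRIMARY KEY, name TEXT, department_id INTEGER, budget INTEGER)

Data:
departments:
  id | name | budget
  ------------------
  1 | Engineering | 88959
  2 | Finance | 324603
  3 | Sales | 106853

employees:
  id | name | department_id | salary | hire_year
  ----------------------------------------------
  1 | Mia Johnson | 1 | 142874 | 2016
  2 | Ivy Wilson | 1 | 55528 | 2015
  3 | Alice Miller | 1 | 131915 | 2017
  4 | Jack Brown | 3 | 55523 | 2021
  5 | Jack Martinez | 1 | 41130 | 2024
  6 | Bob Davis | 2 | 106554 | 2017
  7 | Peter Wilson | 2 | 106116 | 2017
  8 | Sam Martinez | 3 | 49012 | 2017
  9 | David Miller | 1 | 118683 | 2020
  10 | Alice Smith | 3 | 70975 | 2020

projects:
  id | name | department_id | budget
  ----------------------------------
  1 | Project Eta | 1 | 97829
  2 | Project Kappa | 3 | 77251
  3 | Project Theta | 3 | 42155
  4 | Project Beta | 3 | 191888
SELECT name, salary, hire_year FROM employees WHERE salary < 92490 OR hire_year <= 2022

Execution result:
name | salary | hire_year
Mia Johnson | 142874 | 2016
Ivy Wilson | 55528 | 2015
Alice Miller | 131915 | 2017
Jack Brown | 55523 | 2021
Jack Martinez | 41130 | 2024
Bob Davis | 106554 | 2017
Peter Wilson | 106116 | 2017
Sam Martinez | 49012 | 2017
David Miller | 118683 | 2020
Alice Smith | 70975 | 2020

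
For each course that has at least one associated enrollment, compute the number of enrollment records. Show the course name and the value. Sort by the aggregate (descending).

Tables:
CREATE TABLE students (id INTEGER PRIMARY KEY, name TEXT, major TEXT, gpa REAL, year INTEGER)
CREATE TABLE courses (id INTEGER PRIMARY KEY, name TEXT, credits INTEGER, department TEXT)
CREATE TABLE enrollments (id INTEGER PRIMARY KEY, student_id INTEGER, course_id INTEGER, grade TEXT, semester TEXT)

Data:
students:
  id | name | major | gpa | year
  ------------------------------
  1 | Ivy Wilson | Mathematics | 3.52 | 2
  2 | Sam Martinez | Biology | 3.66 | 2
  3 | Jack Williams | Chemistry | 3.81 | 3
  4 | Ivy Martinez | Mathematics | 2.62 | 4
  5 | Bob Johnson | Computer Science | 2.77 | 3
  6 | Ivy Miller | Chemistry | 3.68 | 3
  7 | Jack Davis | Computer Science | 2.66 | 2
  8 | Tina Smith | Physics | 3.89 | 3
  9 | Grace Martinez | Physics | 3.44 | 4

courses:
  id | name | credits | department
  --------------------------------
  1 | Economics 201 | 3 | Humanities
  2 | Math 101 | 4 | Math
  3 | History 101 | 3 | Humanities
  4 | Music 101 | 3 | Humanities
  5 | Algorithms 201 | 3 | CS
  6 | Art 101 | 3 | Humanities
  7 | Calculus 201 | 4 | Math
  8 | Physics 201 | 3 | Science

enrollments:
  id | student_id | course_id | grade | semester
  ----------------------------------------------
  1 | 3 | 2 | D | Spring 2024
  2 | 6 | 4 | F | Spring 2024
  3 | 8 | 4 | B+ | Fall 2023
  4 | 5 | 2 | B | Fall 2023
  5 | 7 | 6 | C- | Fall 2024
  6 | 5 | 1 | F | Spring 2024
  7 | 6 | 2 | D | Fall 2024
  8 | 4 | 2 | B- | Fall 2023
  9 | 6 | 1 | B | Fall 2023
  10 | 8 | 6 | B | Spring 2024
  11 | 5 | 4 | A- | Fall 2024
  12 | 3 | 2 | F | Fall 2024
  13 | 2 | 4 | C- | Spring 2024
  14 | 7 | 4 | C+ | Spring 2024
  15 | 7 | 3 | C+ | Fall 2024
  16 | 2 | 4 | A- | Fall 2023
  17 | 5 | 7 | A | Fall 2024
SELECT p.name, COUNT(*) AS n FROM enrollments c JOIN courses p ON c.course_id = p.id GROUP BY p.id, p.name ORDER BY n DESC

Execution result:
name | n
Music 101 | 6
Math 101 | 5
Economics 201 | 2
Art 101 | 2
History 101 | 1
Calculus 201 | 1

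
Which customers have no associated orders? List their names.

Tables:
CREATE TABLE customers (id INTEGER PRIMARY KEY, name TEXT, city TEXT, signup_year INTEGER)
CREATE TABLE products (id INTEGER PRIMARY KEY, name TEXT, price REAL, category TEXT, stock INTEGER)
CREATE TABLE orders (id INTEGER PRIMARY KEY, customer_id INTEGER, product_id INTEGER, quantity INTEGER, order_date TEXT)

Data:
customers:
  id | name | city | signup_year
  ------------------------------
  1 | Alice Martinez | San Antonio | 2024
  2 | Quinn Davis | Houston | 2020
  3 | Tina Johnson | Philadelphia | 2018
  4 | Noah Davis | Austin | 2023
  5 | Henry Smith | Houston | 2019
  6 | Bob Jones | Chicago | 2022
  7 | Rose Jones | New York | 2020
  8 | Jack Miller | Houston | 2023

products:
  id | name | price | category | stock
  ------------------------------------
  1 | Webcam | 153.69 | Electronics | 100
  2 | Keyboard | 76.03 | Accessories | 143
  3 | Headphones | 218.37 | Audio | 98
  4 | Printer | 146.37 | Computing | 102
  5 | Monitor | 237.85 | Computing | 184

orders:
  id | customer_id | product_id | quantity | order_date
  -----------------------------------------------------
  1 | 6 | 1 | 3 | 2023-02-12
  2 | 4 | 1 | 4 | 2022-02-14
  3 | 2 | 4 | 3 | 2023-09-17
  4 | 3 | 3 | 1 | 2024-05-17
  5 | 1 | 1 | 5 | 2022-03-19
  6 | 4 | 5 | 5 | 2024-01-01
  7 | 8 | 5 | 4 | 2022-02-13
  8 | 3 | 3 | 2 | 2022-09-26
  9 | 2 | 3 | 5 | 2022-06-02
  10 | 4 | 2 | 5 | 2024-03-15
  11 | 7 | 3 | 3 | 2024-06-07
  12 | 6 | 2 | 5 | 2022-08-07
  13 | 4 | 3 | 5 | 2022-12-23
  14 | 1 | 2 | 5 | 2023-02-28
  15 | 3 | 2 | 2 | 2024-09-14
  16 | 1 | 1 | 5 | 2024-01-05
SELECT p.name FROM customers p LEFT JOIN orders c ON c.customer_id = p.id WHERE c.id IS NULL

Execution result:
Henry Smith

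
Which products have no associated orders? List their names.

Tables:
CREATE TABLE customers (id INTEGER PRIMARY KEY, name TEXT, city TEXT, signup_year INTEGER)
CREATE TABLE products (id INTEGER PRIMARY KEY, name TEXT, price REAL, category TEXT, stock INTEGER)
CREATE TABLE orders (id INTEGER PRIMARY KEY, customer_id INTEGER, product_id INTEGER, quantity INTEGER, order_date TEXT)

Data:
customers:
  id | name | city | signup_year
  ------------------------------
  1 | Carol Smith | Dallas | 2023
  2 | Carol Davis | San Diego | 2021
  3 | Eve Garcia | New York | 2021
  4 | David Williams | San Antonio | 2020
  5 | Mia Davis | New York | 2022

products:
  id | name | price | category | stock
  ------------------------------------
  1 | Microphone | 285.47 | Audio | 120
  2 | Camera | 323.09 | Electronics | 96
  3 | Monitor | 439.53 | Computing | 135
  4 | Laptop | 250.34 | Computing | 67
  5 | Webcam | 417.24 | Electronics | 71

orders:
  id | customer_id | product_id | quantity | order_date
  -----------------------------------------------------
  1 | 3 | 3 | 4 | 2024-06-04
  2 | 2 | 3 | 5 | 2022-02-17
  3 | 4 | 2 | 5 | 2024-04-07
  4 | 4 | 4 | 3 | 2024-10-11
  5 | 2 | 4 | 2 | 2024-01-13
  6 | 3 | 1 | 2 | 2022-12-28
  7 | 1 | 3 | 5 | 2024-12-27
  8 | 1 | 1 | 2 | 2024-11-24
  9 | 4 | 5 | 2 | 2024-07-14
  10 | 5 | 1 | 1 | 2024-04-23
SELECT p.name FROM products p LEFT JOIN orders c ON c.product_id = p.id WHERE c.id IS NULL

Execution result:
(no rows)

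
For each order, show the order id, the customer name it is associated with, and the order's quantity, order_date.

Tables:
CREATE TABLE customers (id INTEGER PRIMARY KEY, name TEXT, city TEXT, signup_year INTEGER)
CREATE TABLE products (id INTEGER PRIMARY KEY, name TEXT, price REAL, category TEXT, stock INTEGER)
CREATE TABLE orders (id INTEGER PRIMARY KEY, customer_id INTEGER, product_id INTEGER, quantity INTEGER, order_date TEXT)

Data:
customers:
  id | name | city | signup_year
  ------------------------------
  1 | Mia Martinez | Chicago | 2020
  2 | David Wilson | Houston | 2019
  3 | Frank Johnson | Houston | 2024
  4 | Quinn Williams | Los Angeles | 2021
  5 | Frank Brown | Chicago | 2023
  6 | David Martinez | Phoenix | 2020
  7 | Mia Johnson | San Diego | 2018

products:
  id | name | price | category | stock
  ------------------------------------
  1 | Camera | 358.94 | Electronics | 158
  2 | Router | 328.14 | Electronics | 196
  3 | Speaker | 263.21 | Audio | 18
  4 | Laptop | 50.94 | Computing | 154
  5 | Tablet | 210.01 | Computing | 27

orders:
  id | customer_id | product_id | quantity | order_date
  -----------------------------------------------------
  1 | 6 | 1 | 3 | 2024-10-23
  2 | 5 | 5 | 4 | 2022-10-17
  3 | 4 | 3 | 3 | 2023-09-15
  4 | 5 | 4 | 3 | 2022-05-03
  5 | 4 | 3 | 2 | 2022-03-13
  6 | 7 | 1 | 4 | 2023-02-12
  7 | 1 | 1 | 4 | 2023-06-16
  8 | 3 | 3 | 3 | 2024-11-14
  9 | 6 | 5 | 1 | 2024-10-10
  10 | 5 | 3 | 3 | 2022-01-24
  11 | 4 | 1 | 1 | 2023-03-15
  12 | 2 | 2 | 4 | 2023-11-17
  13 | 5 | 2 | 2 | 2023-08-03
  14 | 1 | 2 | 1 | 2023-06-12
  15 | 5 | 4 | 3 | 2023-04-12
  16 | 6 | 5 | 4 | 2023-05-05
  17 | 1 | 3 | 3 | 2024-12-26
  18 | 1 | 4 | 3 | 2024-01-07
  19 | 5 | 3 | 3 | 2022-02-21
SELECT c.id, p.name AS customer, c.quantity, c.order_date FROM orders c JOIN customers p ON c.customer_id = p.id

Execution result:
id | customer | quantity | order_date
1 | David Martinez | 3 | 2024-10-23
2 | Frank Brown | 4 | 2022-10-17
3 | Quinn Williams | 3 | 2023-09-15
4 | Frank Brown | 3 | 2022-05-03
5 | Quinn Williams | 2 | 2022-03-13
6 | Mia Johnson | 4 | 2023-02-12
7 | Mia Martinez | 4 | 2023-06-16
8 | Frank Johnson | 3 | 2024-11-14
9 | David Martinez | 1 | 2024-10-10
10 | Frank Brown | 3 | 2022-01-24
11 | Quinn Williams | 1 | 2023-03-15
12 | David Wilson | 4 | 2023-11-17
13 | Frank Brown | 2 | 2023-08-03
14 | Mia Martinez | 1 | 2023-06-12
15 | Frank Brown | 3 | 2023-04-12
16 | David Martinez | 4 | 2023-05-05
17 | Mia Martinez | 3 | 2024-12-26
18 | Mia Martinez | 3 | 2024-01-07
19 | Frank Brown | 3 | 2022-02-21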